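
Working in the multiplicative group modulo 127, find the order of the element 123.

Since 123 ∈ (Z/127Z)^×, its order divides φ(127) = 127 − 1 = 126 = 2 · 3^2 · 7.
Divisors of 126: 1, 2, 3, 6, 7, 9, 14, 18, 21, 42, 63, 126.
Compute 123^d (mod 127) for the divisors d until we hit 1:
123^1 ≡ 123 (mod 127)
123^2 ≡ 16 (mod 127)
123^3 ≡ 63 (mod 127)
123^6 ≡ 32 (mod 127)
123^7 ≡ 126 (mod 127)
123^9 ≡ 111 (mod 127)
123^14 ≡ 1 (mod 127) ✓
Therefore the multiplicative order of 123 modulo 127 is 14.

14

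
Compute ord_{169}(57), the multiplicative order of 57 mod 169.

The order of 57 must divide φ(169) = φ(13^2) = 13·(13−1) = 156 = 2^2 · 3 · 13.
Divisors of 156: 1, 2, 3, 4, 6, 12, 13, 26, 39, 52, 78, 156.
Test each divisor d:
57^1 ≡ 57
57^2 ≡ 38
57^3 ≡ 138
57^4 ≡ 92
57^6 ≡ 116
57^12 ≡ 105
57^13 ≡ 70
57^26 ≡ 168
57^39 ≡ 99
57^52 ≡ 1
Hence ord(57) = 52.

52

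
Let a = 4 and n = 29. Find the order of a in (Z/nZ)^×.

14

ord(4) | φ(29) = 29 − 1 = 28 = 2^2 · 7.
Divisors of 28: 1, 2, 4, 7, 14, 28.
Evaluate successive powers at the divisors of 28:
4^1 ≡ 4
4^2 ≡ 16
4^4 ≡ 24
4^7 ≡ 28
4^14 ≡ 1
The smallest such exponent is 14, so the order of 4 is 14.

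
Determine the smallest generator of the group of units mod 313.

10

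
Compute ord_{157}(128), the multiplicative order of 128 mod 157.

52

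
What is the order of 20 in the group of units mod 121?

ord(20) | φ(121) = φ(11^2) = 11·(11−1) = 110 = 2 · 5 · 11.
Divisors of 110: 1, 2, 5, 10, 11, 22, 55, 110.
Evaluate successive powers at the divisors of 110:
20^1 ≡ 20
20^2 ≡ 37
20^5 ≡ 34
20^10 ≡ 67
20^11 ≡ 9
20^22 ≡ 81
20^55 ≡ 1
Therefore the multiplicative order of 20 modulo 121 is 55.

55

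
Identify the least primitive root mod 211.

φ(211) = 211 − 1 = 210 = 2 · 3 · 5 · 7.
Test candidates g = 2, 3, … against the prime factors q ∈ {2, 3, 5, 7} of φ(211): g is a generator iff g^(210/q) ≢ 1 for every such q.
g = 2: 2^105 ≡ 210; 2^70 ≡ 196; 2^42 ≡ 107; 2^30 ≡ 171 — none is 1, so 2 is a primitive root.
So 2 is the smallest generator of (Z/211Z)^×.

2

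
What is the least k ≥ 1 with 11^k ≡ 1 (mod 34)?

16

ord(11) | φ(34) = φ(2)·φ(17) = 1·16 = 16 = 2^4.
Divisors of 16: 1, 2, 4, 8, 16.
Check 11^d mod 34 for each divisor in increasing order:
11^1 ≡ 11 (mod 34)
11^2 ≡ 19 (mod 34)
11^4 ≡ 21 (mod 34)
11^8 ≡ 33 (mod 34)
11^16 ≡ 1 (mod 34) ✓
Therefore the multiplicative order of 11 modulo 34 is 16.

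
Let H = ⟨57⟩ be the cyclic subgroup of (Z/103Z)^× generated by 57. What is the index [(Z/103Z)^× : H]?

Since 57 ∈ (Z/103Z)^×, its order divides φ(103) = 103 − 1 = 102 = 2 · 3 · 17.
Divisors of 102: 1, 2, 3, 6, 17, 34, 51, 102.
Compute 57^d (mod 103) for the divisors d until we hit 1:
57^1 ≡ 57 (mod 103)
57^2 ≡ 56 (mod 103)
57^3 ≡ 102 (mod 103)
57^6 ≡ 1 (mod 103) ✓
Thus |⟨57⟩| = ord(57) = 6.
The index is φ(103) / ord(57) = 102 / 6 = 17.

17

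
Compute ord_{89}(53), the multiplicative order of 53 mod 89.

44

Since 53 ∈ (Z/89Z)^×, its order divides φ(89) = 89 − 1 = 88 = 2^3 · 11.
Divisors of 88: 1, 2, 4, 8, 11, 22, 44, 88.
Compute 53^d (mod 89) for the divisors d until we hit 1:
53^1 ≡ 53 (mod 89)
53^2 ≡ 50 (mod 89)
53^4 ≡ 8 (mod 89)
53^8 ≡ 64 (mod 89)
53^11 ≡ 55 (mod 89)
53^22 ≡ 88 (mod 89)
53^44 ≡ 1 (mod 89) ✓
Hence ord(53) = 44.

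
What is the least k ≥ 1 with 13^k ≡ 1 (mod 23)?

11

Since 13 ∈ (Z/23Z)^×, its order divides φ(23) = 23 − 1 = 22 = 2 · 11.
Divisors of 22: 1, 2, 11, 22.
Test each divisor d:
13^1 ≡ 13 (mod 23)
13^2 ≡ 8 (mod 23)
13^11 ≡ 1 (mod 23) ✓
The smallest such exponent is 11, so the order of 13 is 11.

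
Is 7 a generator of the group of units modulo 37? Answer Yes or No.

No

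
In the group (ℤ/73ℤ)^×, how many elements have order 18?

6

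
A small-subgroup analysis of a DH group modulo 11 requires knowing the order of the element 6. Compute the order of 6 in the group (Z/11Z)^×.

10

Since 6 ∈ (Z/11Z)^×, its order divides φ(11) = 11 − 1 = 10 = 2 · 5.
Divisors of 10: 1, 2, 5, 10.
Compute 6^d (mod 11) for the divisors d until we hit 1:
6^1 ≡ 6
6^2 ≡ 3
6^5 ≡ 10
6^10 ≡ 1
Therefore the multiplicative order of 6 modulo 11 is 10.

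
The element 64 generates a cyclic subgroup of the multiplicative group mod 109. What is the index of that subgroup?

18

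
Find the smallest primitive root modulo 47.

5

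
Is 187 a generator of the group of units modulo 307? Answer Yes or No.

No

φ(307) = 307 − 1 = 306 = 2 · 3^2 · 17.
An element g generates (Z/307Z)^× iff g^(306/q) ≢ 1 (mod 307) for each prime q ∈ {2, 3, 17}.
187^153 ≡ 1 (mod 307)  [q = 2: ≡ 1 ✗]
187^102 ≡ 289 (mod 307)  [q = 3: ≢ 1 ✓]
187^18 ≡ 102 (mod 307)  [q = 17: ≢ 1 ✓]
The check at q = 2 fails, so 187 generates a proper subgroup.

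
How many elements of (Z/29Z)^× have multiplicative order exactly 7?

6

φ(29) = 29 − 1 = 28 = 2^2 · 7.
(Z/29Z)^× is cyclic (|G| = 28); a cyclic group of order m has exactly φ(d) elements of each order d | m, and none otherwise.
7 | 28, and φ(7) = 7 − 1 = 6.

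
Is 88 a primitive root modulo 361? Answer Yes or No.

No

φ(361) = φ(19^2) = 19·(19−1) = 342 = 2 · 3^2 · 19.
Test 88^(342/q) mod 361 for each prime factor q of 342:
88^171 ≡ 360 (mod 361)  [q = 2: ≢ 1 ✓]
88^114 ≡ 1 (mod 361)  [q = 3: ≡ 1 ✗]
88^18 ≡ 210 (mod 361)  [q = 19: ≢ 1 ✓]
Since 88^114 ≡ 1, the order of 88 divides 114 < 342, so 88 is not a primitive root.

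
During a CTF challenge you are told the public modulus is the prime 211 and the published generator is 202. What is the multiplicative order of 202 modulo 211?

210

By Lagrange's theorem, ord_211(202) divides φ(211) = 211 − 1 = 210 = 2 · 3 · 5 · 7.
Divisors of 210: 1, 2, 3, 5, 6, 7, 10, 14, 15, 21, 30, 35, 42, 70, 105, 210.
Test each divisor d:
202^1 ≡ 202
202^2 ≡ 81
202^3 ≡ 115
202^5 ≡ 31
202^6 ≡ 143
202^7 ≡ 190
202^10 ≡ 117
202^14 ≡ 19
202^15 ≡ 40
202^21 ≡ 23
202^30 ≡ 123
202^35 ≡ 15
202^42 ≡ 107
202^70 ≡ 14
202^105 ≡ 210
202^210 ≡ 1
Therefore the multiplicative order of 202 modulo 211 is 210.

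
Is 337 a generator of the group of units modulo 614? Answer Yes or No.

Yes

φ(614) = φ(2)·φ(307) = 1·306 = 306 = 2 · 3^2 · 17.
Test 337^(306/q) mod 614 for each prime factor q of 306:
337^153 ≡ 613 (mod 614)  [q = 2: ≢ 1 ✓]
337^102 ≡ 289 (mod 614)  [q = 3: ≢ 1 ✓]
337^18 ≡ 587 (mod 614)  [q = 17: ≢ 1 ✓]
None equal 1, so ord_614(337) = 306: 337 is a primitive root.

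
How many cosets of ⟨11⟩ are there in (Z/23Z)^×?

The order of 11 must divide φ(23) = 23 − 1 = 22 = 2 · 11.
Divisors of 22: 1, 2, 11, 22.
Evaluate successive powers at the divisors of 22:
11^1 ≡ 11 (mod 23)
11^2 ≡ 6 (mod 23)
11^11 ≡ 22 (mod 23)
11^22 ≡ 1 (mod 23) ✓
So ord_23(11) = 22, hence |⟨11⟩| = 22.
The index is φ(23) / ord(11) = 22 / 22 = 1.

1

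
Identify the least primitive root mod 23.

5

φ(23) = 23 − 1 = 22 = 2 · 11.
g is a primitive root iff g^(22/q) ≢ 1 (mod 23) for each prime q ∈ {2, 11}.
g = 2: 2^11 ≡ 1 — hits 1, so not a primitive root.
g = 3: 3^11 ≡ 1 — hits 1, so not a primitive root.
g = 4: 4^11 ≡ 1 — hits 1, so not a primitive root.
g = 5: 5^11 ≡ 22; 5^2 ≡ 2 — none is 1, so 5 is a primitive root.
So 5 is the smallest generator of (Z/23Z)^×.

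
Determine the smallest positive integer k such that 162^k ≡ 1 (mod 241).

40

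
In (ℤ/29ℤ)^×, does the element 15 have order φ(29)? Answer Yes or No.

φ(29) = 29 − 1 = 28 = 2^2 · 7.
15 is a primitive root mod 29 iff 15^(φ(29)/q) ≢ 1 for every prime q | φ(29), i.e. q ∈ {2, 7}.
15^14 ≡ 28 (mod 29)  [q = 2: ≢ 1 ✓]
15^4 ≡ 20 (mod 29)  [q = 7: ≢ 1 ✓]
None equal 1, so ord_29(15) = 28: 15 is a primitive root.

Yes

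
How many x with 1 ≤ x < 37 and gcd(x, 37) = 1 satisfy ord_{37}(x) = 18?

φ(37) = 37 − 1 = 36 = 2^2 · 3^2.
In a cyclic group of order 36, there are φ(d) elements of order d for each divisor d of 36, and zero for non-divisors.
18 = 2 · 3^2 divides 36, and φ(18) = 6.

6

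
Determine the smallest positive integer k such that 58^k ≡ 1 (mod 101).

25

The order of 58 must divide φ(101) = 101 − 1 = 100 = 2^2 · 5^2.
Divisors of 100: 1, 2, 4, 5, 10, 20, 25, 50, 100.
Check 58^d mod 101 for each divisor in increasing order:
58^1 ≡ 58 (mod 101)
58^2 ≡ 31 (mod 101)
58^4 ≡ 52 (mod 101)
58^5 ≡ 87 (mod 101)
58^10 ≡ 95 (mod 101)
58^20 ≡ 36 (mod 101)
58^25 ≡ 1 (mod 101) ✓
So ord_101(58) = 25.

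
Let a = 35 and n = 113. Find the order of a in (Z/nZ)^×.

By Lagrange's theorem, ord_113(35) divides φ(113) = 113 − 1 = 112 = 2^4 · 7.
Divisors of 112: 1, 2, 4, 7, 8, 14, 16, 28, 56, 112.
Test each divisor d:
35^1 ≡ 35 (mod 113)
35^2 ≡ 95 (mod 113)
35^4 ≡ 98 (mod 113)
35^7 ≡ 71 (mod 113)
35^8 ≡ 112 (mod 113)
35^14 ≡ 69 (mod 113)
35^16 ≡ 1 (mod 113) ✓
So ord_113(35) = 16.

16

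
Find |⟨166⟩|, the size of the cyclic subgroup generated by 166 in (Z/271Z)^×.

ord(166) | φ(271) = 271 − 1 = 270 = 2 · 3^3 · 5.
Divisors of 270: 1, 2, 3, 5, 6, 9, 10, 15, 18, 27, 30, 45, 54, 90, 135, 270.
Check 166^d mod 271 for each divisor in increasing order:
166^1 ≡ 166 (mod 271)
166^2 ≡ 185 (mod 271)
166^3 ≡ 87 (mod 271)
166^5 ≡ 106 (mod 271)
166^6 ≡ 252 (mod 271)
166^9 ≡ 244 (mod 271)
166^10 ≡ 125 (mod 271)
166^15 ≡ 242 (mod 271)
166^18 ≡ 187 (mod 271)
166^27 ≡ 100 (mod 271)
166^30 ≡ 28 (mod 271)
166^45 ≡ 1 (mod 271) ✓
So ord_271(166) = 45.

45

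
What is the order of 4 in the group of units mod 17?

4

ord(4) | φ(17) = 17 − 1 = 16 = 2^4.
Divisors of 16: 1, 2, 4, 8, 16.
Test each divisor d:
4^1 ≡ 4 (mod 17)
4^2 ≡ 16 (mod 17)
4^4 ≡ 1 (mod 17) ✓
Therefore the multiplicative order of 4 modulo 17 is 4.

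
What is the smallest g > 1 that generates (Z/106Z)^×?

3

φ(106) = φ(2)·φ(53) = 1·52 = 52 = 2^2 · 13.
g is a primitive root iff g^(52/q) ≢ 1 (mod 106) for each prime q ∈ {2, 13}.
g = 2: gcd(2, 106) = 2 > 1, not a unit — skip.
g = 3: 3^26 ≡ 105; 3^4 ≡ 81 — none is 1, so 3 is a primitive root.
The smallest primitive root modulo 106 is 3.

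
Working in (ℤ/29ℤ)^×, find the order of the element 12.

By Lagrange's theorem, ord_29(12) divides φ(29) = 29 − 1 = 28 = 2^2 · 7.
Divisors of 28: 1, 2, 4, 7, 14, 28.
Check 12^d mod 29 for each divisor in increasing order:
12^1 ≡ 12 (mod 29)
12^2 ≡ 28 (mod 29)
12^4 ≡ 1 (mod 29) ✓
Therefore the multiplicative order of 12 modulo 29 is 4.

4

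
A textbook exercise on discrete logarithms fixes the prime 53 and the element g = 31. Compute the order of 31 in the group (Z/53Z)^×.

The order of 31 must divide φ(53) = 53 − 1 = 52 = 2^2 · 13.
Divisors of 52: 1, 2, 4, 13, 26, 52.
Check 31^d mod 53 for each divisor in increasing order:
31^1 ≡ 31 (mod 53)
31^2 ≡ 7 (mod 53)
31^4 ≡ 49 (mod 53)
31^13 ≡ 30 (mod 53)
31^26 ≡ 52 (mod 53)
31^52 ≡ 1 (mod 53) ✓
The smallest such exponent is 52, so the order of 31 is 52.

52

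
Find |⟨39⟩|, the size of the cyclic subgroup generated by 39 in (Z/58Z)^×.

By Lagrange's theorem, ord_58(39) divides φ(58) = φ(2)·φ(29) = 1·28 = 28 = 2^2 · 7.
Divisors of 28: 1, 2, 4, 7, 14, 28.
Check 39^d mod 58 for each divisor in increasing order:
39^1 ≡ 39 (mod 58)
39^2 ≡ 13 (mod 58)
39^4 ≡ 53 (mod 58)
39^7 ≡ 17 (mod 58)
39^14 ≡ 57 (mod 58)
39^28 ≡ 1 (mod 58) ✓
The smallest such exponent is 28, so the order of 39 is 28.

28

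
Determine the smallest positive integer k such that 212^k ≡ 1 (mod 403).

Since 212 ∈ (Z/403Z)^×, its order divides φ(403) = φ(13·31) = (13−1)·(31−1) = 12·30 = 360 = 2^3 · 3^2 · 5.
Divisors of 360: 1, 2, 3, 4, 5, 6, 8, 9, 10, 12, 15, 18, 20, 24, 30, 36, 40, 45, 60, 72, 90, 120, 180, 360.
Check 212^d mod 403 for each divisor in increasing order:
212^1 ≡ 212
212^2 ≡ 211
212^3 ≡ 402
212^4 ≡ 191
212^5 ≡ 192
212^6 ≡ 1
Hence ord(212) = 6.

6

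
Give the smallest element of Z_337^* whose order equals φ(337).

10

φ(337) = 337 − 1 = 336 = 2^4 · 3 · 7.
g is a primitive root iff g^(336/q) ≢ 1 (mod 337) for each prime q ∈ {2, 3, 7}.
g = 2: 2^168 ≡ 1 — hits 1, so not a primitive root.
g = 3: 3^168 ≡ 1 — hits 1, so not a primitive root.
g = 4: 4^168 ≡ 1 — hits 1, so not a primitive root.
g = 5: 5^168 ≡ 336; 5^112 ≡ 1 — hits 1, so not a primitive root.
g = 6: 6^168 ≡ 1 — hits 1, so not a primitive root.
g = 7: 7^168 ≡ 1 — hits 1, so not a primitive root.
g = 8: 8^168 ≡ 1 — hits 1, so not a primitive root.
g = 9: 9^168 ≡ 1 — hits 1, so not a primitive root.
g = 10: 10^168 ≡ 336; 10^112 ≡ 128; 10^48 ≡ 175 — none is 1, so 10 is a primitive root.
Hence the least primitive root of 337 is 10.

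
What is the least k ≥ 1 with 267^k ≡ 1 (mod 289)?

ord(267) | φ(289) = φ(17^2) = 17·(17−1) = 272 = 2^4 · 17.
Divisors of 272: 1, 2, 4, 8, 16, 17, 34, 68, 136, 272.
Test each divisor d:
267^1 ≡ 267 (mod 289)
267^2 ≡ 195 (mod 289)
267^4 ≡ 166 (mod 289)
267^8 ≡ 101 (mod 289)
267^16 ≡ 86 (mod 289)
267^17 ≡ 131 (mod 289)
267^34 ≡ 110 (mod 289)
267^68 ≡ 251 (mod 289)
267^136 ≡ 288 (mod 289)
267^272 ≡ 1 (mod 289) ✓
So ord_289(267) = 272.

272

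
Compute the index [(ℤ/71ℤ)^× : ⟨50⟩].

Since 50 ∈ (Z/71Z)^×, its order divides φ(71) = 71 − 1 = 70 = 2 · 5 · 7.
Divisors of 70: 1, 2, 5, 7, 10, 14, 35, 70.
Evaluate successive powers at the divisors of 70:
50^1 ≡ 50 (mod 71)
50^2 ≡ 15 (mod 71)
50^5 ≡ 32 (mod 71)
50^7 ≡ 54 (mod 71)
50^10 ≡ 30 (mod 71)
50^14 ≡ 5 (mod 71)
50^35 ≡ 1 (mod 71) ✓
The order of 50 is 35, so the subgroup it generates has 35 elements.
Index = |(Z/71Z)^×| / |⟨50⟩| = 70 / 35 = 2.

2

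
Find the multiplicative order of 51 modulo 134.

ord(51) | φ(134) = φ(2)·φ(67) = 1·66 = 66 = 2 · 3 · 11.
Divisors of 66: 1, 2, 3, 6, 11, 22, 33, 66.
Test each divisor d:
51^1 ≡ 51 (mod 134)
51^2 ≡ 55 (mod 134)
51^3 ≡ 125 (mod 134)
51^6 ≡ 81 (mod 134)
51^11 ≡ 105 (mod 134)
51^22 ≡ 37 (mod 134)
51^33 ≡ 133 (mod 134)
51^66 ≡ 1 (mod 134) ✓
Therefore the multiplicative order of 51 modulo 134 is 66.

66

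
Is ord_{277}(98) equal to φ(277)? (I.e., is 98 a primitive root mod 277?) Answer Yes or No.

Yes

φ(277) = 277 − 1 = 276 = 2^2 · 3 · 23.
98 is a primitive root mod 277 iff 98^(φ(277)/q) ≢ 1 for every prime q | φ(277), i.e. q ∈ {2, 3, 23}.
98^138 ≡ 276 (mod 277)  [q = 2: ≢ 1 ✓]
98^92 ≡ 160 (mod 277)  [q = 3: ≢ 1 ✓]
98^12 ≡ 264 (mod 277)  [q = 23: ≢ 1 ✓]
Every test exponent gives a nontrivial residue, hence 98 generates the full group.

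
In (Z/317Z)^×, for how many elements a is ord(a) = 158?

78

φ(317) = 317 − 1 = 316 = 2^2 · 79.
Since (Z/317Z)^× is cyclic of order 316, the number of elements of order d is φ(d) when d | 316 and 0 otherwise.
158 = 2 · 79 divides 316, and φ(158) = 78.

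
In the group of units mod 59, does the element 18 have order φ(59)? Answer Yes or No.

Yes

φ(59) = 59 − 1 = 58 = 2 · 29.
18 is a primitive root mod 59 iff 18^(φ(59)/q) ≢ 1 for every prime q | φ(59), i.e. q ∈ {2, 29}.
18^29 ≡ 58 (mod 59)  [q = 2: ≢ 1 ✓]
18^2 ≡ 29 (mod 59)  [q = 29: ≢ 1 ✓]
None equal 1, so ord_59(18) = 58: 18 is a primitive root.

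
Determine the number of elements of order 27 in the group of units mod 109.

18

φ(109) = 109 − 1 = 108 = 2^2 · 3^3.
In a cyclic group of order 108, there are φ(d) elements of order d for each divisor d of 108, and zero for non-divisors.
27 = 3^3 divides 108, and φ(27) = 18.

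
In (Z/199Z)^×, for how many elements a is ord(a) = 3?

2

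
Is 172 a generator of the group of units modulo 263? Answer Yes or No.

φ(263) = 263 − 1 = 262 = 2 · 131.
Test 172^(262/q) mod 263 for each prime factor q of 262:
172^131 ≡ 1 (mod 263)  [q = 2: ≡ 1 ✗]
172^2 ≡ 128 (mod 263)  [q = 131: ≢ 1 ✓]
The check at q = 2 fails, so 172 generates a proper subgroup.

No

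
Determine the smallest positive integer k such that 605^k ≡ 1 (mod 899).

Since 605 ∈ (Z/899Z)^×, its order divides φ(899) = φ(29·31) = (29−1)·(31−1) = 28·30 = 840 = 2^3 · 3 · 5 · 7.
Divisors of 840: 1, 2, 3, 4, 5, 6, 7, 8, 10, 12, 14, 15, 20, 21, 24, 28, 30, 35, 40, 42, 56, 60, 70, 84, 105, 120, 140, 168, 210, 280, 420, 840.
Evaluate successive powers at the divisors of 840:
605^1 ≡ 605 (mod 899)
605^2 ≡ 132 (mod 899)
605^3 ≡ 748 (mod 899)
605^4 ≡ 343 (mod 899)
605^5 ≡ 745 (mod 899)
605^6 ≡ 326 (mod 899)
605^7 ≡ 349 (mod 899)
605^8 ≡ 779 (mod 899)
605^10 ≡ 342 (mod 899)
605^12 ≡ 194 (mod 899)
605^14 ≡ 436 (mod 899)
605^15 ≡ 373 (mod 899)
605^20 ≡ 94 (mod 899)
605^21 ≡ 233 (mod 899)
605^24 ≡ 777 (mod 899)
605^28 ≡ 407 (mod 899)
605^30 ≡ 683 (mod 899)
605^35 ≡ 1 (mod 899) ✓
So ord_899(605) = 35.

35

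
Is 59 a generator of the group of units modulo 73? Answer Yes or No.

Yes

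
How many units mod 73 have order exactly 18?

φ(73) = 73 − 1 = 72 = 2^3 · 3^2.
In a cyclic group of order 72, there are φ(d) elements of order d for each divisor d of 72, and zero for non-divisors.
18 = 2 · 3^2 divides 72, and φ(18) = 6.

6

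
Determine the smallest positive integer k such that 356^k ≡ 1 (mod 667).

Since 356 ∈ (Z/667Z)^×, its order divides φ(667) = φ(23·29) = (23−1)·(29−1) = 22·28 = 616 = 2^3 · 7 · 11.
Divisors of 616: 1, 2, 4, 7, 8, 11, 14, 22, 28, 44, 56, 77, 88, 154, 308, 616.
Test each divisor d:
356^1 ≡ 356
356^2 ≡ 6
356^4 ≡ 36
356^7 ≡ 191
356^8 ≡ 629
356^11 ≡ 206
356^14 ≡ 463
356^22 ≡ 415
356^28 ≡ 262
356^44 ≡ 139
356^56 ≡ 610
356^77 ≡ 505
356^88 ≡ 645
356^154 ≡ 231
356^308 ≡ 1
So ord_667(356) = 308.

308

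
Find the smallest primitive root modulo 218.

11

φ(218) = φ(2)·φ(109) = 1·108 = 108 = 2^2 · 3^3.
g is a primitive root iff g^(108/q) ≢ 1 (mod 218) for each prime q ∈ {2, 3}.
g = 2: gcd(2, 218) = 2 > 1, not a unit — skip.
g = 3: 3^54 ≡ 1 — hits 1, so not a primitive root.
g = 4: gcd(4, 218) = 2 > 1, not a unit — skip.
g = 5: 5^54 ≡ 1 — hits 1, so not a primitive root.
g = 6: gcd(6, 218) = 2 > 1, not a unit — skip.
g = 7: 7^54 ≡ 1 — hits 1, so not a primitive root.
g = 8: gcd(8, 218) = 2 > 1, not a unit — skip.
g = 9: 9^54 ≡ 1 — hits 1, so not a primitive root.
g = 10: gcd(10, 218) = 2 > 1, not a unit — skip.
g = 11: 11^54 ≡ 217; 11^36 ≡ 45 — none is 1, so 11 is a primitive root.
The smallest primitive root modulo 218 is 11.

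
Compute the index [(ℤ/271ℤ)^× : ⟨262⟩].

ord(262) | φ(271) = 271 − 1 = 270 = 2 · 3^3 · 5.
Divisors of 270: 1, 2, 3, 5, 6, 9, 10, 15, 18, 27, 30, 45, 54, 90, 135, 270.
Test each divisor d:
262^1 ≡ 262
262^2 ≡ 81
262^3 ≡ 84
262^5 ≡ 29
262^6 ≡ 10
262^9 ≡ 27
262^10 ≡ 28
262^15 ≡ 270
262^18 ≡ 187
262^27 ≡ 171
262^30 ≡ 1
Thus |⟨262⟩| = ord(262) = 30.
The index is φ(271) / ord(262) = 270 / 30 = 9.

9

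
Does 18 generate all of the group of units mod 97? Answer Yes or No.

φ(97) = 97 − 1 = 96 = 2^5 · 3.
It suffices to check that the order of 18 is not a proper divisor of 96: compute 18^(96/q) for q ∈ {2, 3}.
18^48 ≡ 1 (mod 97)  [q = 2: ≡ 1 ✗]
18^32 ≡ 1 (mod 97)  [q = 3: ≡ 1 ✗]
The check at q = 2 fails, so 18 generates a proper subgroup.

No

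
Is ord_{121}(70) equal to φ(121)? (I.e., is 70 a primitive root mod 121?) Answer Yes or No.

φ(121) = φ(11^2) = 11·(11−1) = 110 = 2 · 5 · 11.
It suffices to check that the order of 70 is not a proper divisor of 110: compute 70^(110/q) for q ∈ {2, 5, 11}.
70^55 ≡ 1 (mod 121)  [q = 2: ≡ 1 ✗]
70^22 ≡ 27 (mod 121)  [q = 5: ≢ 1 ✓]
70^10 ≡ 34 (mod 121)  [q = 11: ≢ 1 ✓]
Since 70^55 ≡ 1, the order of 70 divides 55 < 110, so 70 is not a primitive root.

No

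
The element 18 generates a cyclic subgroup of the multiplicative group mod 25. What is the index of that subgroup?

ord(18) | φ(25) = φ(5^2) = 5·(5−1) = 20 = 2^2 · 5.
Divisors of 20: 1, 2, 4, 5, 10, 20.
Evaluate successive powers at the divisors of 20:
18^1 ≡ 18 (mod 25)
18^2 ≡ 24 (mod 25)
18^4 ≡ 1 (mod 25) ✓
Thus |⟨18⟩| = ord(18) = 4.
The index is φ(25) / ord(18) = 20 / 4 = 5.

5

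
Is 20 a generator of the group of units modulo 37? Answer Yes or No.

φ(37) = 37 − 1 = 36 = 2^2 · 3^2.
20 is a primitive root mod 37 iff 20^(φ(37)/q) ≢ 1 for every prime q | φ(37), i.e. q ∈ {2, 3}.
20^18 ≡ 36 (mod 37)  [q = 2: ≢ 1 ✓]
20^12 ≡ 26 (mod 37)  [q = 3: ≢ 1 ✓]
None equal 1, so ord_37(20) = 36: 20 is a primitive root.

Yes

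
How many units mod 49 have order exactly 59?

0

φ(49) = φ(7^2) = 7·(7−1) = 42 = 2 · 3 · 7.
(Z/49Z)^× is cyclic (|G| = 42); a cyclic group of order m has exactly φ(d) elements of each order d | m, and none otherwise.
59 does not divide 42, so no element of (Z/49Z)^× has order 59.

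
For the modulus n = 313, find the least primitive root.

10

φ(313) = 313 − 1 = 312 = 2^3 · 3 · 13.
g is a primitive root iff g^(312/q) ≢ 1 (mod 313) for each prime q ∈ {2, 3, 13}.
g = 2: 2^156 ≡ 1 — hits 1, so not a primitive root.
g = 3: 3^156 ≡ 1 — hits 1, so not a primitive root.
g = 4: 4^156 ≡ 1 — hits 1, so not a primitive root.
g = 5: 5^156 ≡ 312; 5^104 ≡ 1 — hits 1, so not a primitive root.
g = 6: 6^156 ≡ 1 — hits 1, so not a primitive root.
g = 7: 7^156 ≡ 312; 7^104 ≡ 1 — hits 1, so not a primitive root.
g = 8: 8^156 ≡ 1 — hits 1, so not a primitive root.
g = 9: 9^156 ≡ 1 — hits 1, so not a primitive root.
g = 10: 10^156 ≡ 312; 10^104 ≡ 214; 10^24 ≡ 103 — none is 1, so 10 is a primitive root.
So 10 is the smallest generator of (Z/313Z)^×.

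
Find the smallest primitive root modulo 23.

5

φ(23) = 23 − 1 = 22 = 2 · 11.
Test candidates g = 2, 3, … against the prime factors q ∈ {2, 11} of φ(23): g is a generator iff g^(22/q) ≢ 1 for every such q.
g = 2: 2^11 ≡ 1 — hits 1, so not a primitive root.
g = 3: 3^11 ≡ 1 — hits 1, so not a primitive root.
g = 4: 4^11 ≡ 1 — hits 1, so not a primitive root.
g = 5: 5^11 ≡ 22; 5^2 ≡ 2 — none is 1, so 5 is a primitive root.
Hence the least primitive root of 23 is 5.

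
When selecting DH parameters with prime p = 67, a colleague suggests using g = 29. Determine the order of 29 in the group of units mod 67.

3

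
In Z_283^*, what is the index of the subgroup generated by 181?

6

Since 181 ∈ (Z/283Z)^×, its order divides φ(283) = 283 − 1 = 282 = 2 · 3 · 47.
Divisors of 282: 1, 2, 3, 6, 47, 94, 141, 282.
Compute 181^d (mod 283) for the divisors d until we hit 1:
181^1 ≡ 181
181^2 ≡ 216
181^3 ≡ 42
181^6 ≡ 66
181^47 ≡ 1
Thus |⟨181⟩| = ord(181) = 47.
The index is φ(283) / ord(181) = 282 / 47 = 6.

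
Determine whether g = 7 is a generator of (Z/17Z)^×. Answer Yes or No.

Yes

φ(17) = 17 − 1 = 16 = 2^4.
Test 7^(16/q) mod 17 for each prime factor q of 16:
7^8 ≡ 16 (mod 17)  [q = 2: ≢ 1 ✓]
None equal 1, so ord_17(7) = 16: 7 is a primitive root.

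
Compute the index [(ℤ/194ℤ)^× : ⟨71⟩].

1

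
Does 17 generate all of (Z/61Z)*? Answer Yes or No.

Yes

φ(61) = 61 − 1 = 60 = 2^2 · 3 · 5.
17 is a primitive root mod 61 iff 17^(φ(61)/q) ≢ 1 for every prime q | φ(61), i.e. q ∈ {2, 3, 5}.
17^30 ≡ 60 (mod 61)  [q = 2: ≢ 1 ✓]
17^20 ≡ 13 (mod 61)  [q = 3: ≢ 1 ✓]
17^12 ≡ 20 (mod 61)  [q = 5: ≢ 1 ✓]
Every test exponent gives a nontrivial residue, hence 17 generates the full group.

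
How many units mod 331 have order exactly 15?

8

φ(331) = 331 − 1 = 330 = 2 · 3 · 5 · 11.
(Z/331Z)^× is cyclic (|G| = 330); a cyclic group of order m has exactly φ(d) elements of each order d | m, and none otherwise.
15 = 3 · 5 divides 330, and φ(15) = 8.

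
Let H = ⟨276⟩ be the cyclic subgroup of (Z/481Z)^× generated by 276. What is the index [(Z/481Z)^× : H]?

12

ord(276) | φ(481) = φ(13·37) = (13−1)·(37−1) = 12·36 = 432 = 2^4 · 3^3.
Divisors of 432: 1, 2, 3, 4, 6, 8, 9, 12, 16, 18, 24, 27, 36, 48, 54, 72, 108, 144, 216, 432.
Test each divisor d:
276^1 ≡ 276 (mod 481)
276^2 ≡ 178 (mod 481)
276^3 ≡ 66 (mod 481)
276^4 ≡ 419 (mod 481)
276^6 ≡ 27 (mod 481)
276^8 ≡ 477 (mod 481)
276^9 ≡ 339 (mod 481)
276^12 ≡ 248 (mod 481)
276^16 ≡ 16 (mod 481)
276^18 ≡ 443 (mod 481)
276^24 ≡ 417 (mod 481)
276^27 ≡ 105 (mod 481)
276^36 ≡ 1 (mod 481) ✓
Thus |⟨276⟩| = ord(276) = 36.
Index = |(Z/481Z)^×| / |⟨276⟩| = 432 / 36 = 12.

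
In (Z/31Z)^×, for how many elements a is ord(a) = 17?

0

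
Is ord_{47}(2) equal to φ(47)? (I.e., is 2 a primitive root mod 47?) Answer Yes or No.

No

φ(47) = 47 − 1 = 46 = 2 · 23.
Test 2^(46/q) mod 47 for each prime factor q of 46:
2^23 ≡ 1 (mod 47)  [q = 2: ≡ 1 ✗]
2^2 ≡ 4 (mod 47)  [q = 23: ≢ 1 ✓]
The check at q = 2 fails, so 2 generates a proper subgroup.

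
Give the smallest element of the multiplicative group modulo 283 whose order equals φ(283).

φ(283) = 283 − 1 = 282 = 2 · 3 · 47.
Test candidates g = 2, 3, … against the prime factors q ∈ {2, 3, 47} of φ(283): g is a generator iff g^(282/q) ≢ 1 for every such q.
g = 2: 2^141 ≡ 282; 2^94 ≡ 1 — hits 1, so not a primitive root.
g = 3: 3^141 ≡ 282; 3^94 ≡ 238; 3^6 ≡ 163 — none is 1, so 3 is a primitive root.
The smallest primitive root modulo 283 is 3.

3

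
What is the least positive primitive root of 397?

5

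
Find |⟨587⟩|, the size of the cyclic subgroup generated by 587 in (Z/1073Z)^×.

The order of 587 must divide φ(1073) = φ(29·37) = (29−1)·(37−1) = 28·36 = 1008 = 2^4 · 3^2 · 7.
Divisors of 1008: 1, 2, 3, 4, 6, 7, 8, 9, 12, 14, 16, 18, 21, 24, 28, 36, 42, 48, 56, 63, 72, 84, 112, 126, 144, 168, 252, 336, 504, 1008.
Compute 587^d (mod 1073) for the divisors d until we hit 1:
587^1 ≡ 587
587^2 ≡ 136
587^3 ≡ 430
587^4 ≡ 255
587^6 ≡ 344
587^7 ≡ 204
587^8 ≡ 645
587^9 ≡ 919
587^12 ≡ 306
587^14 ≡ 842
587^16 ≡ 774
587^18 ≡ 110
587^21 ≡ 88
587^24 ≡ 285
587^28 ≡ 784
587^36 ≡ 297
587^42 ≡ 233
587^48 ≡ 750
587^56 ≡ 900
587^63 ≡ 117
587^72 ≡ 223
587^84 ≡ 639
587^112 ≡ 958
587^126 ≡ 813
587^144 ≡ 371
587^168 ≡ 581
587^252 ≡ 1
Therefore the multiplicative order of 587 modulo 1073 is 252.

252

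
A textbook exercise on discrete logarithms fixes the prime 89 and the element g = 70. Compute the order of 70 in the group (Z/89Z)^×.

Since 70 ∈ (Z/89Z)^×, its order divides φ(89) = 89 − 1 = 88 = 2^3 · 11.
Divisors of 88: 1, 2, 4, 8, 11, 22, 44, 88.
Test each divisor d:
70^1 ≡ 70
70^2 ≡ 5
70^4 ≡ 25
70^8 ≡ 2
70^11 ≡ 77
70^22 ≡ 55
70^44 ≡ 88
70^88 ≡ 1
So ord_89(70) = 88.

88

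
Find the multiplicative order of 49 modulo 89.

44

Since 49 ∈ (Z/89Z)^×, its order divides φ(89) = 89 − 1 = 88 = 2^3 · 11.
Divisors of 88: 1, 2, 4, 8, 11, 22, 44, 88.
Compute 49^d (mod 89) for the divisors d until we hit 1:
49^1 ≡ 49 (mod 89)
49^2 ≡ 87 (mod 89)
49^4 ≡ 4 (mod 89)
49^8 ≡ 16 (mod 89)
49^11 ≡ 34 (mod 89)
49^22 ≡ 88 (mod 89)
49^44 ≡ 1 (mod 89) ✓
Therefore the multiplicative order of 49 modulo 89 is 44.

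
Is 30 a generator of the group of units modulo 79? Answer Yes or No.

φ(79) = 79 − 1 = 78 = 2 · 3 · 13.
An element g generates (Z/79Z)^× iff g^(78/q) ≢ 1 (mod 79) for each prime q ∈ {2, 3, 13}.
30^39 ≡ 78 (mod 79)  [q = 2: ≢ 1 ✓]
30^26 ≡ 23 (mod 79)  [q = 3: ≢ 1 ✓]
30^6 ≡ 8 (mod 79)  [q = 13: ≢ 1 ✓]
All checks pass, so 30 has order 78 and is a primitive root modulo 79.

Yes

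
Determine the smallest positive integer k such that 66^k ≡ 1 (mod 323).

72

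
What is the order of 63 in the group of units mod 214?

106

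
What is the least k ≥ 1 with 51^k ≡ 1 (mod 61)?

60

Since 51 ∈ (Z/61Z)^×, its order divides φ(61) = 61 − 1 = 60 = 2^2 · 3 · 5.
Divisors of 60: 1, 2, 3, 4, 5, 6, 10, 12, 15, 20, 30, 60.
Test each divisor d:
51^1 ≡ 51 (mod 61)
51^2 ≡ 39 (mod 61)
51^3 ≡ 37 (mod 61)
51^4 ≡ 57 (mod 61)
51^5 ≡ 40 (mod 61)
51^6 ≡ 27 (mod 61)
51^10 ≡ 14 (mod 61)
51^12 ≡ 58 (mod 61)
51^15 ≡ 11 (mod 61)
51^20 ≡ 13 (mod 61)
51^30 ≡ 60 (mod 61)
51^60 ≡ 1 (mod 61) ✓
Therefore the multiplicative order of 51 modulo 61 is 60.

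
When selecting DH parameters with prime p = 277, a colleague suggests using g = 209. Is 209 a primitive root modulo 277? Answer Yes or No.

Yes

φ(277) = 277 − 1 = 276 = 2^2 · 3 · 23.
Test 209^(276/q) mod 277 for each prime factor q of 276:
209^138 ≡ 276 (mod 277)  [q = 2: ≢ 1 ✓]
209^92 ≡ 116 (mod 277)  [q = 3: ≢ 1 ✓]
209^12 ≡ 256 (mod 277)  [q = 23: ≢ 1 ✓]
Every test exponent gives a nontrivial residue, hence 209 generates the full group.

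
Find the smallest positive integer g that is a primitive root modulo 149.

φ(149) = 149 − 1 = 148 = 2^2 · 37.
Test candidates g = 2, 3, … against the prime factors q ∈ {2, 37} of φ(149): g is a generator iff g^(148/q) ≢ 1 for every such q.
g = 2: 2^74 ≡ 148; 2^4 ≡ 16 — none is 1, so 2 is a primitive root.
Hence the least primitive root of 149 is 2.

2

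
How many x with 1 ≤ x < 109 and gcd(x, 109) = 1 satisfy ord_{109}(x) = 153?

φ(109) = 109 − 1 = 108 = 2^2 · 3^3.
(Z/109Z)^× is cyclic (|G| = 108); a cyclic group of order m has exactly φ(d) elements of each order d | m, and none otherwise.
153 does not divide 108, so no element of (Z/109Z)^× has order 153.

0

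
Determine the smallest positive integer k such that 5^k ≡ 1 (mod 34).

ord(5) | φ(34) = φ(2)·φ(17) = 1·16 = 16 = 2^4.
Divisors of 16: 1, 2, 4, 8, 16.
Test each divisor d:
5^1 ≡ 5 (mod 34)
5^2 ≡ 25 (mod 34)
5^4 ≡ 13 (mod 34)
5^8 ≡ 33 (mod 34)
5^16 ≡ 1 (mod 34) ✓
Therefore the multiplicative order of 5 modulo 34 is 16.

16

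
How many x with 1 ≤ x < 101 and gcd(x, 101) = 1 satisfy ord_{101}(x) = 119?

0

φ(101) = 101 − 1 = 100 = 2^2 · 5^2.
In a cyclic group of order 100, there are φ(d) elements of order d for each divisor d of 100, and zero for non-divisors.
Here 100 is not a multiple of 119, so there are no elements of order 119.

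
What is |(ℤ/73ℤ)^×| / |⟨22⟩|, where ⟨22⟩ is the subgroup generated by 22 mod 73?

9

Since 22 ∈ (Z/73Z)^×, its order divides φ(73) = 73 − 1 = 72 = 2^3 · 3^2.
Divisors of 72: 1, 2, 3, 4, 6, 8, 9, 12, 18, 24, 36, 72.
Evaluate successive powers at the divisors of 72:
22^1 ≡ 22 (mod 73)
22^2 ≡ 46 (mod 73)
22^3 ≡ 63 (mod 73)
22^4 ≡ 72 (mod 73)
22^6 ≡ 27 (mod 73)
22^8 ≡ 1 (mod 73) ✓
The order of 22 is 8, so the subgroup it generates has 8 elements.
[(Z/73Z)^× : ⟨22⟩] = 72/8 = 9.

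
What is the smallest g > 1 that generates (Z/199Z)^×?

φ(199) = 199 − 1 = 198 = 2 · 3^2 · 11.
g is a primitive root iff g^(198/q) ≢ 1 (mod 199) for each prime q ∈ {2, 3, 11}.
g = 2: 2^99 ≡ 1 — hits 1, so not a primitive root.
g = 3: 3^99 ≡ 198; 3^66 ≡ 106; 3^18 ≡ 125 — none is 1, so 3 is a primitive root.
So 3 is the smallest generator of (Z/199Z)^×.

3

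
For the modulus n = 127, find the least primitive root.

3

φ(127) = 127 − 1 = 126 = 2 · 3^2 · 7.
Test candidates g = 2, 3, … against the prime factors q ∈ {2, 3, 7} of φ(127): g is a generator iff g^(126/q) ≢ 1 for every such q.
g = 2: 2^63 ≡ 1 — hits 1, so not a primitive root.
g = 3: 3^63 ≡ 126; 3^42 ≡ 107; 3^18 ≡ 4 — none is 1, so 3 is a primitive root.
So 3 is the smallest generator of (Z/127Z)^×.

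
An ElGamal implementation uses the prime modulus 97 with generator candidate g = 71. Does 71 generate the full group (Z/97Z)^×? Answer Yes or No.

φ(97) = 97 − 1 = 96 = 2^5 · 3.
Test 71^(96/q) mod 97 for each prime factor q of 96:
71^48 ≡ 96 (mod 97)  [q = 2: ≢ 1 ✓]
71^32 ≡ 61 (mod 97)  [q = 3: ≢ 1 ✓]
None equal 1, so ord_97(71) = 96: 71 is a primitive root.

Yes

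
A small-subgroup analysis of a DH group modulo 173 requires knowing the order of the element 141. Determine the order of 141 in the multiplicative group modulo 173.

Since 141 ∈ (Z/173Z)^×, its order divides φ(173) = 173 − 1 = 172 = 2^2 · 43.
Divisors of 172: 1, 2, 4, 43, 86, 172.
Evaluate successive powers at the divisors of 172:
141^1 ≡ 141 (mod 173)
141^2 ≡ 159 (mod 173)
141^4 ≡ 23 (mod 173)
141^43 ≡ 93 (mod 173)
141^86 ≡ 172 (mod 173)
141^172 ≡ 1 (mod 173) ✓
Therefore the multiplicative order of 141 modulo 173 is 172.

172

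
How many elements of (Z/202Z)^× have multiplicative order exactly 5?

φ(202) = φ(2)·φ(101) = 1·100 = 100 = 2^2 · 5^2.
(Z/202Z)^× is cyclic (|G| = 100); a cyclic group of order m has exactly φ(d) elements of each order d | m, and none otherwise.
5 | 100, and φ(5) = 5 − 1 = 4.

4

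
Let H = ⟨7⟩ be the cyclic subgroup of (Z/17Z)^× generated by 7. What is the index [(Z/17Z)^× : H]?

ord(7) | φ(17) = 17 − 1 = 16 = 2^4.
Divisors of 16: 1, 2, 4, 8, 16.
Evaluate successive powers at the divisors of 16:
7^1 ≡ 7 (mod 17)
7^2 ≡ 15 (mod 17)
7^4 ≡ 4 (mod 17)
7^8 ≡ 16 (mod 17)
7^16 ≡ 1 (mod 17) ✓
So ord_17(7) = 16, hence |⟨7⟩| = 16.
Index = |(Z/17Z)^×| / |⟨7⟩| = 16 / 16 = 1.

1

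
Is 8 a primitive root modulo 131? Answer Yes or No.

Yes

φ(131) = 131 − 1 = 130 = 2 · 5 · 13.
An element g generates (Z/131Z)^× iff g^(130/q) ≢ 1 (mod 131) for each prime q ∈ {2, 5, 13}.
8^65 ≡ 130 (mod 131)  [q = 2: ≢ 1 ✓]
8^26 ≡ 61 (mod 131)  [q = 5: ≢ 1 ✓]
8^10 ≡ 62 (mod 131)  [q = 13: ≢ 1 ✓]
Every test exponent gives a nontrivial residue, hence 8 generates the full group.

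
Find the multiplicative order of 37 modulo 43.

The order of 37 must divide φ(43) = 43 − 1 = 42 = 2 · 3 · 7.
Divisors of 42: 1, 2, 3, 6, 7, 14, 21, 42.
Check 37^d mod 43 for each divisor in increasing order:
37^1 ≡ 37 (mod 43)
37^2 ≡ 36 (mod 43)
37^3 ≡ 42 (mod 43)
37^6 ≡ 1 (mod 43) ✓
Hence ord(37) = 6.

6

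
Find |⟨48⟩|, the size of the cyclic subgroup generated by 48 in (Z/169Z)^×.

39

By Lagrange's theorem, ord_169(48) divides φ(169) = φ(13^2) = 13·(13−1) = 156 = 2^2 · 3 · 13.
Divisors of 156: 1, 2, 3, 4, 6, 12, 13, 26, 39, 52, 78, 156.
Evaluate successive powers at the divisors of 156:
48^1 ≡ 48 (mod 169)
48^2 ≡ 107 (mod 169)
48^3 ≡ 66 (mod 169)
48^4 ≡ 126 (mod 169)
48^6 ≡ 131 (mod 169)
48^12 ≡ 92 (mod 169)
48^13 ≡ 22 (mod 169)
48^26 ≡ 146 (mod 169)
48^39 ≡ 1 (mod 169) ✓
Therefore the multiplicative order of 48 modulo 169 is 39.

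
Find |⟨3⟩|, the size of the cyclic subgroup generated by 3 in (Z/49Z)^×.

42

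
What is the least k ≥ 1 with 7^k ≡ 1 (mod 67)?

66

Since 7 ∈ (Z/67Z)^×, its order divides φ(67) = 67 − 1 = 66 = 2 · 3 · 11.
Divisors of 66: 1, 2, 3, 6, 11, 22, 33, 66.
Test each divisor d:
7^1 ≡ 7 (mod 67)
7^2 ≡ 49 (mod 67)
7^3 ≡ 8 (mod 67)
7^6 ≡ 64 (mod 67)
7^11 ≡ 30 (mod 67)
7^22 ≡ 29 (mod 67)
7^33 ≡ 66 (mod 67)
7^66 ≡ 1 (mod 67) ✓
Hence ord(7) = 66.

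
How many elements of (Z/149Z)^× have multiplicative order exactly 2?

1

φ(149) = 149 − 1 = 148 = 2^2 · 37.
In a cyclic group of order 148, there are φ(d) elements of order d for each divisor d of 148, and zero for non-divisors.
2 | 148, and φ(2) = 2 − 1 = 1.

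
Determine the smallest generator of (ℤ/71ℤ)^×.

φ(71) = 71 − 1 = 70 = 2 · 5 · 7.
Test candidates g = 2, 3, … against the prime factors q ∈ {2, 5, 7} of φ(71): g is a generator iff g^(70/q) ≢ 1 for every such q.
g = 2: 2^35 ≡ 1 — hits 1, so not a primitive root.
g = 3: 3^35 ≡ 1 — hits 1, so not a primitive root.
g = 4: 4^35 ≡ 1 — hits 1, so not a primitive root.
g = 5: 5^35 ≡ 1 — hits 1, so not a primitive root.
g = 6: 6^35 ≡ 1 — hits 1, so not a primitive root.
g = 7: 7^35 ≡ 70; 7^14 ≡ 54; 7^10 ≡ 45 — none is 1, so 7 is a primitive root.
So 7 is the smallest generator of (Z/71Z)^×.

7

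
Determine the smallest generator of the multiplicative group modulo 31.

3

φ(31) = 31 − 1 = 30 = 2 · 3 · 5.
Test candidates g = 2, 3, … against the prime factors q ∈ {2, 3, 5} of φ(31): g is a generator iff g^(30/q) ≢ 1 for every such q.
g = 2: 2^15 ≡ 1 — hits 1, so not a primitive root.
g = 3: 3^15 ≡ 30; 3^10 ≡ 25; 3^6 ≡ 16 — none is 1, so 3 is a primitive root.
So 3 is the smallest generator of (Z/31Z)^×.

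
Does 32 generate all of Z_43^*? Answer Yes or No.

No

φ(43) = 43 − 1 = 42 = 2 · 3 · 7.
Test 32^(42/q) mod 43 for each prime factor q of 42:
32^21 ≡ 42 (mod 43)  [q = 2: ≢ 1 ✓]
32^14 ≡ 1 (mod 43)  [q = 3: ≡ 1 ✗]
32^6 ≡ 4 (mod 43)  [q = 7: ≢ 1 ✓]
Since 32^14 ≡ 1, the order of 32 divides 14 < 42, so 32 is not a primitive root.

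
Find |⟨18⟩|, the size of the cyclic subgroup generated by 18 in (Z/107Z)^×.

The order of 18 must divide φ(107) = 107 − 1 = 106 = 2 · 53.
Divisors of 106: 1, 2, 53, 106.
Check 18^d mod 107 for each divisor in increasing order:
18^1 ≡ 18 (mod 107)
18^2 ≡ 3 (mod 107)
18^53 ≡ 106 (mod 107)
18^106 ≡ 1 (mod 107) ✓
The smallest such exponent is 106, so the order of 18 is 106.

106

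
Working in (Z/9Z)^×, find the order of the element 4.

ord(4) | φ(9) = φ(3^2) = 3·(3−1) = 6 = 2 · 3.
Divisors of 6: 1, 2, 3, 6.
Evaluate successive powers at the divisors of 6:
4^1 ≡ 4 (mod 9)
4^2 ≡ 7 (mod 9)
4^3 ≡ 1 (mod 9) ✓
So ord_9(4) = 3.

3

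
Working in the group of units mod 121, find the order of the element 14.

55

The order of 14 must divide φ(121) = φ(11^2) = 11·(11−1) = 110 = 2 · 5 · 11.
Divisors of 110: 1, 2, 5, 10, 11, 22, 55, 110.
Check 14^d mod 121 for each divisor in increasing order:
14^1 ≡ 14 (mod 121)
14^2 ≡ 75 (mod 121)
14^5 ≡ 100 (mod 121)
14^10 ≡ 78 (mod 121)
14^11 ≡ 3 (mod 121)
14^22 ≡ 9 (mod 121)
14^55 ≡ 1 (mod 121) ✓
The smallest such exponent is 55, so the order of 14 is 55.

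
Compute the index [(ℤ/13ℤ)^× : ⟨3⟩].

Since 3 ∈ (Z/13Z)^×, its order divides φ(13) = 13 − 1 = 12 = 2^2 · 3.
Divisors of 12: 1, 2, 3, 4, 6, 12.
Check 3^d mod 13 for each divisor in increasing order:
3^1 ≡ 3 (mod 13)
3^2 ≡ 9 (mod 13)
3^3 ≡ 1 (mod 13) ✓
Thus |⟨3⟩| = ord(3) = 3.
Index = |(Z/13Z)^×| / |⟨3⟩| = 12 / 3 = 4.

4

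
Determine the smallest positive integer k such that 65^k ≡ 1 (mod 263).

262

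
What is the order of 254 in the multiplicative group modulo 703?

36

By Lagrange's theorem, ord_703(254) divides φ(703) = φ(19·37) = (19−1)·(37−1) = 18·36 = 648 = 2^3 · 3^4.
Divisors of 648: 1, 2, 3, 4, 6, 8, 9, 12, 18, 24, 27, 36, 54, 72, 81, 108, 162, 216, 324, 648.
Check 254^d mod 703 for each divisor in increasing order:
254^1 ≡ 254
254^2 ≡ 543
254^3 ≡ 134
254^4 ≡ 292
254^6 ≡ 381
254^8 ≡ 201
254^9 ≡ 438
254^12 ≡ 343
254^18 ≡ 628
254^24 ≡ 248
254^27 ≡ 191
254^36 ≡ 1
Hence ord(254) = 36.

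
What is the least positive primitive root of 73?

5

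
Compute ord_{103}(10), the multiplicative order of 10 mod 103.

Since 10 ∈ (Z/103Z)^×, its order divides φ(103) = 103 − 1 = 102 = 2 · 3 · 17.
Divisors of 102: 1, 2, 3, 6, 17, 34, 51, 102.
Test each divisor d:
10^1 ≡ 10 (mod 103)
10^2 ≡ 100 (mod 103)
10^3 ≡ 73 (mod 103)
10^6 ≡ 76 (mod 103)
10^17 ≡ 102 (mod 103)
10^34 ≡ 1 (mod 103) ✓
Hence ord(10) = 34.

34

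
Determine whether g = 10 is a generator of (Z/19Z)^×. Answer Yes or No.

φ(19) = 19 − 1 = 18 = 2 · 3^2.
It suffices to check that the order of 10 is not a proper divisor of 18: compute 10^(18/q) for q ∈ {2, 3}.
10^9 ≡ 18 (mod 19)  [q = 2: ≢ 1 ✓]
10^6 ≡ 11 (mod 19)  [q = 3: ≢ 1 ✓]
None equal 1, so ord_19(10) = 18: 10 is a primitive root.

Yes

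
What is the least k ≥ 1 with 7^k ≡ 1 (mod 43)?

By Lagrange's theorem, ord_43(7) divides φ(43) = 43 − 1 = 42 = 2 · 3 · 7.
Divisors of 42: 1, 2, 3, 6, 7, 14, 21, 42.
Evaluate successive powers at the divisors of 42:
7^1 ≡ 7 (mod 43)
7^2 ≡ 6 (mod 43)
7^3 ≡ 42 (mod 43)
7^6 ≡ 1 (mod 43) ✓
The smallest such exponent is 6, so the order of 7 is 6.

6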